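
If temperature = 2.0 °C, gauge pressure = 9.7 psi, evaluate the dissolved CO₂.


vols = (P + 14.695)·(0.01821 + 0.09011·e^(−0.04·T))
vols = (9.7 + 14.695)·(0.01821 + 0.09011·e^(−0.04·2.0))

2.4735 volumes


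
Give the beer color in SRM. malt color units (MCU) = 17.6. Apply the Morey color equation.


SRM = 1.4922 · MCU^0.6859
SRM = 1.4922 · 17.6^0.6859

10.6690 SRM


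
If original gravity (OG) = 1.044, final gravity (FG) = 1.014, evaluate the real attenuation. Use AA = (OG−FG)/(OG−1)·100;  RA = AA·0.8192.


AA = (1.044 − 1.014)/(1.044 − 1)·100 = 68.1818
RA = 68.1818·0.8192

55.8545 %


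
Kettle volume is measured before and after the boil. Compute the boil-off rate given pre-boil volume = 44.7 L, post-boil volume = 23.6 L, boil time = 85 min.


rate = (V_pre − V_post) / (t_min/60)
rate = (44.7 − 23.6) / (85/60)

14.8941 L/hr


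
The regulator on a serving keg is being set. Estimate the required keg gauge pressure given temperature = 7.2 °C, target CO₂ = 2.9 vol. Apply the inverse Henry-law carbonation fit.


psi = vols/(0.01821 + 0.09011·e^(−0.04·T)) − 14.695
psi = 2.9/(0.01821 + 0.09011·e^(−0.04·7.2)) − 14.695

19.1160 psi


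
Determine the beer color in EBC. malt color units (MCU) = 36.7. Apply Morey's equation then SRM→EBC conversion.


SRM = 1.4922·MCU^0.6859;  EBC = SRM·1.97
SRM = 1.4922·36.7^0.6859 = 17.6617
EBC = 17.6617·1.97

34.7935 EBC


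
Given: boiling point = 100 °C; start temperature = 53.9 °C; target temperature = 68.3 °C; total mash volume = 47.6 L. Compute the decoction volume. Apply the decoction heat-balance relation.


V_dec = V_total·(T_target − T_start)/(T_boil − T_start)
V_dec = 47.6·(68.3 − 53.9)/(100 − 53.9)

14.8685 L


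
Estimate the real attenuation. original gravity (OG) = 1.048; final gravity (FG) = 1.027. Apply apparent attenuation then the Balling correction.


AA = (OG−FG)/(OG−1)·100;  RA = AA·0.8192
AA = (1.048 − 1.027)/(1.048 − 1)·100 = 43.7500
RA = 43.7500·0.8192

35.8400 %


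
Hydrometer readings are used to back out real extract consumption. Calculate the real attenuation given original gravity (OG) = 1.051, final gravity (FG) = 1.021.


AA = (OG−FG)/(OG−1)·100;  RA = AA·0.8192
AA = (1.051 − 1.021)/(1.051 − 1)·100 = 58.8235
RA = 58.8235·0.8192

48.1882 %


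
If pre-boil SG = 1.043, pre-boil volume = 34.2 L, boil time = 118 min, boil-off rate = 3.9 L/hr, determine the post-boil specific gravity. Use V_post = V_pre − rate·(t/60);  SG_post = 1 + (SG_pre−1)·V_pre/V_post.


V_post = 34.2 − 3.9·(118/60) = 26.5300
SG_post = 1 + (1.043 − 1)·34.2/26.5300

1.0554


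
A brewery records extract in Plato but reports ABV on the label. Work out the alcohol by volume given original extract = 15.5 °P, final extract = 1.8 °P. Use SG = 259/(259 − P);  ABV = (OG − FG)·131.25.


OG = 259/(259 − 15.5) = 1.0637
FG = 259/(259 − 1.8) = 1.0070
ABV = (1.0637 − 1.0070)·131.25

7.4362 % ABV


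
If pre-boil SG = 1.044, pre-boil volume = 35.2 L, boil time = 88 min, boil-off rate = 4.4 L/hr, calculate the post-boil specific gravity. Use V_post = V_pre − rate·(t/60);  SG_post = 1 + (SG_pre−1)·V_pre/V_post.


V_post = 35.2 − 4.4·(88/60) = 28.7467
SG_post = 1 + (1.044 − 1)·35.2/28.7467

1.0539


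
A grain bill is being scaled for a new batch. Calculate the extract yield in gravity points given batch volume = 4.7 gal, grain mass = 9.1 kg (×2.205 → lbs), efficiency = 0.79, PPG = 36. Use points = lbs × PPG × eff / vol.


lbs = 9.1 × 2.205 = 20.0655
points = 20.0655 × 36 × 0.79 / 4.7

121.4176 points


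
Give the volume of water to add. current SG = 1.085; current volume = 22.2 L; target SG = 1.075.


V_water = V·((SG_curr − 1)/(SG_target − 1) − 1)
V_water = 22.2·((1.085 − 1)/(1.075 − 1) − 1)

2.9600 L


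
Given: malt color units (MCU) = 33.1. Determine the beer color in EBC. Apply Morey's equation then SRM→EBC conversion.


SRM = 1.4922·MCU^0.6859;  EBC = SRM·1.97
SRM = 1.4922·33.1^0.6859 = 16.4542
EBC = 16.4542·1.97

32.4148 EBC


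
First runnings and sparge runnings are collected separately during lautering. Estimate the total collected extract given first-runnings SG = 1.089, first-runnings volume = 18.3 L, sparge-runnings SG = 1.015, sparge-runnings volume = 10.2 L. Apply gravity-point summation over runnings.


total = Σ (SG_i − 1)·1000·V_i
first = (1.089 − 1)·1000·18.3 = 1628.7000
sparge = (1.015 − 1)·1000·10.2 = 153.0000
total = 1628.7000 + 153.0000

1781.7000 gravity·L


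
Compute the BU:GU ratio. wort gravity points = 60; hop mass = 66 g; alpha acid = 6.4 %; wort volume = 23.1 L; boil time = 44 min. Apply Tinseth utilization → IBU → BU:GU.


U = 1.65·0.000125^(GP/1000)·(1−e^(−0.04t))/4.15;  IBU = (α/100)·m·U·1000/V;  BU:GU = IBU/GP
U = 1.65·0.000125^(60/1000)·(1−e^(−0.04·44))/4.15 = 0.1920
IBU = (6.4/100)·66·0.1920·1000/23.1 = 35.1050
BU:GU = 35.1050/60

0.5851


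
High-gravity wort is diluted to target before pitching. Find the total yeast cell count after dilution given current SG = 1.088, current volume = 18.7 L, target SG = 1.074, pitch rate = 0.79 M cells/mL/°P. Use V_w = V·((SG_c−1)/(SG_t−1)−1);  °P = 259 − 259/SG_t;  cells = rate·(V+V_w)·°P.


V_w = 18.7·((1.088−1)/(1.074−1)−1) = 3.5378
V_final = 18.7 + 3.5378 = 22.2378
°P = 259 − 259/1.074 = 17.8454
cells = 0.79·22.2378·17.8454

313.5067 billion cells


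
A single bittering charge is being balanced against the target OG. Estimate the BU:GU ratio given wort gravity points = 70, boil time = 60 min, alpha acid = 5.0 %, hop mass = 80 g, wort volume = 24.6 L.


U = 1.65·0.000125^(GP/1000)·(1−e^(−0.04t))/4.15;  IBU = (α/100)·m·U·1000/V;  BU:GU = IBU/GP
U = 1.65·0.000125^(70/1000)·(1−e^(−0.04·60))/4.15 = 0.1927
IBU = (5.0/100)·80·0.1927·1000/24.6 = 31.3360
BU:GU = 31.3360/70

0.4477


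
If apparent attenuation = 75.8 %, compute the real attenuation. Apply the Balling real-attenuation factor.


RA = AA · 0.8192
RA = 75.8 · 0.8192

62.0954 %


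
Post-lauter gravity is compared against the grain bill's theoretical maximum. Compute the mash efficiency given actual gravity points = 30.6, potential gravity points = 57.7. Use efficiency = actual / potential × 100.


efficiency = 30.6 / 57.7 × 100

53.0329 %


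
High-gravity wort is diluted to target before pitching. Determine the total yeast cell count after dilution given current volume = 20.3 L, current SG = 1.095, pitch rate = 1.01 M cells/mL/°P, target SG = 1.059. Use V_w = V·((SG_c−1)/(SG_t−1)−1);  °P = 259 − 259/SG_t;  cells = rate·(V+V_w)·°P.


V_w = 20.3·((1.095−1)/(1.059−1)−1) = 12.3864
V_final = 20.3 + 12.3864 = 32.6864
°P = 259 − 259/1.059 = 14.4297
cells = 1.01·32.6864·14.4297

476.3705 billion cells


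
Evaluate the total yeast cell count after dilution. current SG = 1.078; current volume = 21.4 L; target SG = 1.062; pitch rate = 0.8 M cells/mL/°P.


V_w = V·((SG_c−1)/(SG_t−1)−1);  °P = 259 − 259/SG_t;  cells = rate·(V+V_w)·°P
V_w = 21.4·((1.078−1)/(1.062−1)−1) = 5.5226
V_final = 21.4 + 5.5226 = 26.9226
°P = 259 − 259/1.062 = 15.1205
cells = 0.8·26.9226·15.1205

325.6669 billion cells


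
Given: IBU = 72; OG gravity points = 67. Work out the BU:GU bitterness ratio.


BU:GU = IBU / OG_points
BU:GU = 72 / 67

1.0746


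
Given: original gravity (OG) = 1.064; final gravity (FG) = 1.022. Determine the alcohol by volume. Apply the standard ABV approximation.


ABV = (OG − FG) · 131.25
ABV = (1.064 − 1.022) · 131.25

5.5125 % ABV


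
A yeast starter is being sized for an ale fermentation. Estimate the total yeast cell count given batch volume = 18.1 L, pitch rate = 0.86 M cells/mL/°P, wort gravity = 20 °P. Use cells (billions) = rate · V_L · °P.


cells = 0.86 · 18.1 · 20

311.3200 billion cells


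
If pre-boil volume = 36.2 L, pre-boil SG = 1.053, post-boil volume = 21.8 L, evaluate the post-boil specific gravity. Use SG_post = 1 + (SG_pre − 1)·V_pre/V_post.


pts_pre = (1.053 − 1)·1000 = 53.0000
pts_post = 53.0000·36.2/21.8 = 88.0092
SG_post = 1 + 88.0092/1000

1.0880


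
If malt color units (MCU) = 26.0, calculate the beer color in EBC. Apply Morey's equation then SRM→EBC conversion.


SRM = 1.4922·MCU^0.6859;  EBC = SRM·1.97
SRM = 1.4922·26.0^0.6859 = 13.9430
EBC = 13.9430·1.97

27.4678 EBC


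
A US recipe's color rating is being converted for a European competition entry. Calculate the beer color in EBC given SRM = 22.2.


EBC = SRM · 1.97
EBC = 22.2 · 1.97

43.7340 EBC


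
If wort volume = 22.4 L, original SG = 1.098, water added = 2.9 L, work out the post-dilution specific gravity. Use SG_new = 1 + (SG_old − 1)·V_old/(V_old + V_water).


pts = (1.098 − 1)·1000·22.4/(22.4 + 2.9) = 86.7668
SG_new = 1 + 86.7668/1000

1.0868


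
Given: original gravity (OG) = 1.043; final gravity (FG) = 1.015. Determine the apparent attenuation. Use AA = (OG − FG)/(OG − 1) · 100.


AA = (1.043 − 1.015)/(1.043 − 1) · 100

65.1163 %


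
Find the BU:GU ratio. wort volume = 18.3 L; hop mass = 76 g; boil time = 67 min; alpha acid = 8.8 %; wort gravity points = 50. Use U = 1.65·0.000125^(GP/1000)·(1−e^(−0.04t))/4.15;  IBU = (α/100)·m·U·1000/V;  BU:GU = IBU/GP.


U = 1.65·0.000125^(50/1000)·(1−e^(−0.04·67))/4.15 = 0.2363
IBU = (8.8/100)·76·0.2363·1000/18.3 = 86.3535
BU:GU = 86.3535/50

1.7271


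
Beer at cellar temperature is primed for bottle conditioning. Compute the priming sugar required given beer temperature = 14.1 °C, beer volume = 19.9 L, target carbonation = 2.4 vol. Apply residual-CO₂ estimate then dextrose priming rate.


residual = 14.695·(0.01821 + 0.09011·e^(−0.04·T));  sugar = (target − residual)·4.0·V
residual = 14.695·(0.01821 + 0.09011·e^(−0.04·14.1)) = 1.0210
sugar = (2.4 − 1.0210)·4.0·19.9

109.7722 g


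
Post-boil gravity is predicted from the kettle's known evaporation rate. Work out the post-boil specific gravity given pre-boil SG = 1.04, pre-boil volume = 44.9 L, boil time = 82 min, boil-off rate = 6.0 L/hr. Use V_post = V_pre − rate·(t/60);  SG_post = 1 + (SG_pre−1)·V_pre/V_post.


V_post = 44.9 − 6.0·(82/60) = 36.7000
SG_post = 1 + (1.04 − 1)·44.9/36.7000

1.0489


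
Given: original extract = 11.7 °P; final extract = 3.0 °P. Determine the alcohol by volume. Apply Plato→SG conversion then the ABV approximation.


SG = 259/(259 − P);  ABV = (OG − FG)·131.25
OG = 259/(259 − 11.7) = 1.0473
FG = 259/(259 − 3.0) = 1.0117
ABV = (1.0473 − 1.0117)·131.25

4.6715 % ABV


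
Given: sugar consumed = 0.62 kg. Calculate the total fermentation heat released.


Q = m_sugar · 590 kJ/kg
Q = 0.62 · 590

365.8000 kJ


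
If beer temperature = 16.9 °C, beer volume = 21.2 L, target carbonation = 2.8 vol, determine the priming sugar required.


residual = 14.695·(0.01821 + 0.09011·e^(−0.04·T));  sugar = (target − residual)·4.0·V
residual = 14.695·(0.01821 + 0.09011·e^(−0.04·16.9)) = 0.9411
sugar = (2.8 − 0.9411)·4.0·21.2

157.6322 g


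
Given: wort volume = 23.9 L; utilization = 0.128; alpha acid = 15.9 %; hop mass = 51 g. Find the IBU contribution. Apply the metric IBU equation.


IBU = (α/100)·mass·U·1000 / V
IBU = (15.9/100)·51·0.128·1000 / 23.9

43.4290 IBU


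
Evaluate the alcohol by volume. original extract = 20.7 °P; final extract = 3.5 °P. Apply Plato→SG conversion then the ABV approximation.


SG = 259/(259 − P);  ABV = (OG − FG)·131.25
OG = 259/(259 − 20.7) = 1.0869
FG = 259/(259 − 3.5) = 1.0137
ABV = (1.0869 − 1.0137)·131.25

9.6031 % ABV


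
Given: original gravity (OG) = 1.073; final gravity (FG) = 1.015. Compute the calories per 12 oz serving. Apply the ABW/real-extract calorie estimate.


ABW = (OG−FG)·131.25·0.79/FG;  °P = 259 − 259/SG (for OG→OE and FG→AE);  RE = 0.1808·OE + 0.8192·AE;  Cal = (6.9·ABW + 4·(RE−0.1))·FG·3.55
ABW = (1.073 − 1.015)·131.25·0.79/1.015 = 5.9250
OE = 259 − 259/1.073 = 17.6207 °P
AE = 259 − 259/1.015 = 3.8276 °P
RE = 0.1808·17.6207 + 0.8192·3.8276 = 6.3214 °P
Cal = (6.9·5.9250 + 4·(6.3214−0.1))·1.015·3.55

236.9786 kcal


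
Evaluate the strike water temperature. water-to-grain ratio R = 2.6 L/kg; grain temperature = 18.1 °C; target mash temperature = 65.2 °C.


T_strike = (0.41/R)·(T_mash − T_grain) + T_mash
T_strike = (0.41/2.6)·(65.2 − 18.1) + 65.2

72.6273 °C


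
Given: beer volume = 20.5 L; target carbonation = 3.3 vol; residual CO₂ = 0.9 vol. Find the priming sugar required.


sugar = (target − residual)·4.0·V
sugar = (3.3 − 0.9)·4.0·20.5

196.8000 g


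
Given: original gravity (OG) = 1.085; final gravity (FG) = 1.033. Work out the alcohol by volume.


ABV = (OG − FG) · 131.25
ABV = (1.085 − 1.033) · 131.25

6.8250 % ABV


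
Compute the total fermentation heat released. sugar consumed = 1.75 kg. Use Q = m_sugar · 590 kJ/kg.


Q = 1.75 · 590

1032.5000 kJ


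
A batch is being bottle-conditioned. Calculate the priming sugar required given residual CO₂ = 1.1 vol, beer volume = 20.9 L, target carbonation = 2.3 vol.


sugar = (target − residual)·4.0·V
sugar = (2.3 − 1.1)·4.0·20.9

100.3200 g


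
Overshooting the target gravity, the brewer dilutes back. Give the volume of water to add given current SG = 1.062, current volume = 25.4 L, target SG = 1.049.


V_water = V·((SG_curr − 1)/(SG_target − 1) − 1)
V_water = 25.4·((1.062 − 1)/(1.049 − 1) − 1)

6.7388 L


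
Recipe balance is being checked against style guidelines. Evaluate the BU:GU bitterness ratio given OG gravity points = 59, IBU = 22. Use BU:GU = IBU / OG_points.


BU:GU = 22 / 59

0.3729


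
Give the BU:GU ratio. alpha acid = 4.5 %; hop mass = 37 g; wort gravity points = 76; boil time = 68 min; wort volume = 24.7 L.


U = 1.65·0.000125^(GP/1000)·(1−e^(−0.04t))/4.15;  IBU = (α/100)·m·U·1000/V;  BU:GU = IBU/GP
U = 1.65·0.000125^(76/1000)·(1−e^(−0.04·68))/4.15 = 0.1876
IBU = (4.5/100)·37·0.1876·1000/24.7 = 12.6451
BU:GU = 12.6451/76

0.1664


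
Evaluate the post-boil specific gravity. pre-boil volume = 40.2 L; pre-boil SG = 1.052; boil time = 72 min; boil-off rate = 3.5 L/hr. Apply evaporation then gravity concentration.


V_post = V_pre − rate·(t/60);  SG_post = 1 + (SG_pre−1)·V_pre/V_post
V_post = 40.2 − 3.5·(72/60) = 36.0000
SG_post = 1 + (1.052 − 1)·40.2/36.0000

1.0581


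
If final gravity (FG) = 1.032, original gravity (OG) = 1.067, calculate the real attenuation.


AA = (OG−FG)/(OG−1)·100;  RA = AA·0.8192
AA = (1.067 − 1.032)/(1.067 − 1)·100 = 52.2388
RA = 52.2388·0.8192

42.7940 %


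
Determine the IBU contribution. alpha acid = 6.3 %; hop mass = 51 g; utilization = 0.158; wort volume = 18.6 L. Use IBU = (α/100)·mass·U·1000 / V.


IBU = (6.3/100)·51·0.158·1000 / 18.6

27.2932 IBU


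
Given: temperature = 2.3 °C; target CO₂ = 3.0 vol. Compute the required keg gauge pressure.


psi = vols/(0.01821 + 0.09011·e^(−0.04·T)) − 14.695
psi = 3.0/(0.01821 + 0.09011·e^(−0.04·2.3)) − 14.695

15.1855 psi


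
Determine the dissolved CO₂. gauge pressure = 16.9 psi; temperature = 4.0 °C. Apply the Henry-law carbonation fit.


vols = (P + 14.695)·(0.01821 + 0.09011·e^(−0.04·T))
vols = (16.9 + 14.695)·(0.01821 + 0.09011·e^(−0.04·4.0))

3.0014 volumes


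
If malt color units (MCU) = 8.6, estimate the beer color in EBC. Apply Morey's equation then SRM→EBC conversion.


SRM = 1.4922·MCU^0.6859;  EBC = SRM·1.97
SRM = 1.4922·8.6^0.6859 = 6.5283
EBC = 6.5283·1.97

12.8607 EBC


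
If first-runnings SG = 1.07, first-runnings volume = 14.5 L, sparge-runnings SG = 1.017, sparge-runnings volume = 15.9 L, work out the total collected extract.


total = Σ (SG_i − 1)·1000·V_i
first = (1.07 − 1)·1000·14.5 = 1015.0000
sparge = (1.017 − 1)·1000·15.9 = 270.3000
total = 1015.0000 + 270.3000

1285.3000 gravity·L


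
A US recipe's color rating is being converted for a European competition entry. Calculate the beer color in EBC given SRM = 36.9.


EBC = SRM · 1.97
EBC = 36.9 · 1.97

72.6930 EBC


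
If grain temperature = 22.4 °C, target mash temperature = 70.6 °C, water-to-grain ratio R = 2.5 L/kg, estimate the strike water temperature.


T_strike = (0.41/R)·(T_mash − T_grain) + T_mash
T_strike = (0.41/2.5)·(70.6 − 22.4) + 70.6

78.5048 °C


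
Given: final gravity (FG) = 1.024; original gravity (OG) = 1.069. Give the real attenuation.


AA = (OG−FG)/(OG−1)·100;  RA = AA·0.8192
AA = (1.069 − 1.024)/(1.069 − 1)·100 = 65.2174
RA = 65.2174·0.8192

53.4261 %


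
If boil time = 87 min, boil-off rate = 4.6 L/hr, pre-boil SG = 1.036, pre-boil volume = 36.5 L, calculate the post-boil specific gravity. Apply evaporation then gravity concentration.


V_post = V_pre − rate·(t/60);  SG_post = 1 + (SG_pre−1)·V_pre/V_post
V_post = 36.5 − 4.6·(87/60) = 29.8300
SG_post = 1 + (1.036 − 1)·36.5/29.8300

1.0440


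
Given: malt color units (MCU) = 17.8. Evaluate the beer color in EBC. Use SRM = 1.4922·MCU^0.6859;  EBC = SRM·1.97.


SRM = 1.4922·17.8^0.6859 = 10.7520
EBC = 10.7520·1.97

21.1815 EBC


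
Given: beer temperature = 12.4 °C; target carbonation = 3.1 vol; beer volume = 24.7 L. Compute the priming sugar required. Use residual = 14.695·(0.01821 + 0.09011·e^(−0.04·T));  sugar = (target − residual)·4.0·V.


residual = 14.695·(0.01821 + 0.09011·e^(−0.04·12.4)) = 1.0740
sugar = (3.1 − 1.0740)·4.0·24.7

200.1725 g


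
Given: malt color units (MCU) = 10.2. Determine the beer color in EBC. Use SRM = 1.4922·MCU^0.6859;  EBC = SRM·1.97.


SRM = 1.4922·10.2^0.6859 = 7.3388
EBC = 7.3388·1.97

14.4575 EBC


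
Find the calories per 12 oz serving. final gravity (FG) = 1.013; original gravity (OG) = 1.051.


ABW = (OG−FG)·131.25·0.79/FG;  °P = 259 − 259/SG (for OG→OE and FG→AE);  RE = 0.1808·OE + 0.8192·AE;  Cal = (6.9·ABW + 4·(RE−0.1))·FG·3.55
ABW = (1.051 − 1.013)·131.25·0.79/1.013 = 3.8896
OE = 259 − 259/1.051 = 12.5680 °P
AE = 259 − 259/1.013 = 3.3238 °P
RE = 0.1808·12.5680 + 0.8192·3.3238 = 4.9951 °P
Cal = (6.9·3.8896 + 4·(4.9951−0.1))·1.013·3.55

166.9281 kcal


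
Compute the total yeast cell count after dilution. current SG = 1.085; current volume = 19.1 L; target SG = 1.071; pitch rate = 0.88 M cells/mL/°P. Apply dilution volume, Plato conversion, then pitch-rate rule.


V_w = V·((SG_c−1)/(SG_t−1)−1);  °P = 259 − 259/SG_t;  cells = rate·(V+V_w)·°P
V_w = 19.1·((1.085−1)/(1.071−1)−1) = 3.7662
V_final = 19.1 + 3.7662 = 22.8662
°P = 259 − 259/1.071 = 17.1699
cells = 0.88·22.8662·17.1699

345.4978 billion cells


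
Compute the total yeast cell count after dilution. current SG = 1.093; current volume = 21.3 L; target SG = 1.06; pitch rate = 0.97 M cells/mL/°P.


V_w = V·((SG_c−1)/(SG_t−1)−1);  °P = 259 − 259/SG_t;  cells = rate·(V+V_w)·°P
V_w = 21.3·((1.093−1)/(1.06−1)−1) = 11.7150
V_final = 21.3 + 11.7150 = 33.0150
°P = 259 − 259/1.06 = 14.6604
cells = 0.97·33.0150·14.6604

469.4920 billion cells


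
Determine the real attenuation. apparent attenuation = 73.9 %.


RA = AA · 0.8192
RA = 73.9 · 0.8192

60.5389 %


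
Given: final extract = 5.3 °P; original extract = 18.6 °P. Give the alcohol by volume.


SG = 259/(259 − P);  ABV = (OG − FG)·131.25
OG = 259/(259 − 18.6) = 1.0774
FG = 259/(259 − 5.3) = 1.0209
ABV = (1.0774 − 1.0209)·131.25

7.4130 % ABV


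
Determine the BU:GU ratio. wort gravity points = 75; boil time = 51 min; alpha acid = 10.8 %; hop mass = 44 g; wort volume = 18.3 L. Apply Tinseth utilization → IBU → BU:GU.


U = 1.65·0.000125^(GP/1000)·(1−e^(−0.04t))/4.15;  IBU = (α/100)·m·U·1000/V;  BU:GU = IBU/GP
U = 1.65·0.000125^(75/1000)·(1−e^(−0.04·51))/4.15 = 0.1763
IBU = (10.8/100)·44·0.1763·1000/18.3 = 45.7756
BU:GU = 45.7756/75

0.6103


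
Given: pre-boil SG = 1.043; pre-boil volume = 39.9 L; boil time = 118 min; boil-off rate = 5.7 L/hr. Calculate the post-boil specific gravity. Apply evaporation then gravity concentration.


V_post = V_pre − rate·(t/60);  SG_post = 1 + (SG_pre−1)·V_pre/V_post
V_post = 39.9 − 5.7·(118/60) = 28.6900
SG_post = 1 + (1.043 − 1)·39.9/28.6900

1.0598


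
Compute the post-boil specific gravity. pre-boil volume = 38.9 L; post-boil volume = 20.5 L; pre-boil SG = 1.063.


SG_post = 1 + (SG_pre − 1)·V_pre/V_post
pts_pre = (1.063 − 1)·1000 = 63.0000
pts_post = 63.0000·38.9/20.5 = 119.5463
SG_post = 1 + 119.5463/1000

1.1195


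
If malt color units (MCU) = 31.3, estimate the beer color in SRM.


SRM = 1.4922 · MCU^0.6859
SRM = 1.4922 · 31.3^0.6859

15.8351 SRM


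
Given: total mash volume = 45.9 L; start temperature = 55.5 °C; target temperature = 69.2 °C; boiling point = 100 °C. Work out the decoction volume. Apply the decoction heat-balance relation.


V_dec = V_total·(T_target − T_start)/(T_boil − T_start)
V_dec = 45.9·(69.2 − 55.5)/(100 − 55.5)

14.1310 L


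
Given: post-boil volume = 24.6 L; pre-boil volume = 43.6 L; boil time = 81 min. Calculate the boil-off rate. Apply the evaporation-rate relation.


rate = (V_pre − V_post) / (t_min/60)
rate = (43.6 − 24.6) / (81/60)

14.0741 L/hr


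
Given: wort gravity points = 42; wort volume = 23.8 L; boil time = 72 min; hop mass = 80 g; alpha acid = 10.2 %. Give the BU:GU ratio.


U = 1.65·0.000125^(GP/1000)·(1−e^(−0.04t))/4.15;  IBU = (α/100)·m·U·1000/V;  BU:GU = IBU/GP
U = 1.65·0.000125^(42/1000)·(1−e^(−0.04·72))/4.15 = 0.2573
IBU = (10.2/100)·80·0.2573·1000/23.8 = 88.2123
BU:GU = 88.2123/42

2.1003


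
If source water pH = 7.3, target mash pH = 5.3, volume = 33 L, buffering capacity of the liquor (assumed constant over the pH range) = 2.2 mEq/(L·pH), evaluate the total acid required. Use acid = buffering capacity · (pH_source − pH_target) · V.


acid = 2.2 · (7.3 − 5.3) · 33

145.2000 mEq


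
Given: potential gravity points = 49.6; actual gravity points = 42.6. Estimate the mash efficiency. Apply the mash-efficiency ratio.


efficiency = actual / potential × 100
efficiency = 42.6 / 49.6 × 100

85.8871 %


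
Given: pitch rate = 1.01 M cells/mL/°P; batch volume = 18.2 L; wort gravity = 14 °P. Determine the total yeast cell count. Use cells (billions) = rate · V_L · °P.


cells = 1.01 · 18.2 · 14

257.3480 billion cells


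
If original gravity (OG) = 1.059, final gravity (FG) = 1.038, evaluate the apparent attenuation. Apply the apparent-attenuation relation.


AA = (OG − FG)/(OG − 1) · 100
AA = (1.059 − 1.038)/(1.059 − 1) · 100

35.5932 %


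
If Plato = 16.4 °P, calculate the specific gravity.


SG = 259/(259 − P)
SG = 259/(259 − 16.4)

1.0676


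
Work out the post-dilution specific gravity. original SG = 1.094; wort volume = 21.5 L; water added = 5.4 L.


SG_new = 1 + (SG_old − 1)·V_old/(V_old + V_water)
pts = (1.094 − 1)·1000·21.5/(21.5 + 5.4) = 75.1301
SG_new = 1 + 75.1301/1000

1.0751


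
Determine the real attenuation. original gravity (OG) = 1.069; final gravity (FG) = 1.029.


AA = (OG−FG)/(OG−1)·100;  RA = AA·0.8192
AA = (1.069 − 1.029)/(1.069 − 1)·100 = 57.9710
RA = 57.9710·0.8192

47.4899 %


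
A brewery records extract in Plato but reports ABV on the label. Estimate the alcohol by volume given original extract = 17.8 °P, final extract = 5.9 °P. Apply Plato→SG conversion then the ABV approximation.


SG = 259/(259 − P);  ABV = (OG − FG)·131.25
OG = 259/(259 − 17.8) = 1.0738
FG = 259/(259 − 5.9) = 1.0233
ABV = (1.0738 − 1.0233)·131.25

6.6264 % ABV


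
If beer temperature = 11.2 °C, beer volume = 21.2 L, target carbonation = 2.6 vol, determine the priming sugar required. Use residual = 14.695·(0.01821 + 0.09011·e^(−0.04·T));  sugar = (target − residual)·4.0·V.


residual = 14.695·(0.01821 + 0.09011·e^(−0.04·11.2)) = 1.1136
sugar = (2.6 − 1.1136)·4.0·21.2

126.0457 g


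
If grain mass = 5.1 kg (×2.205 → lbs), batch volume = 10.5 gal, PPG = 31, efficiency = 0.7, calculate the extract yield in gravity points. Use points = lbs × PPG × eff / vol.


lbs = 5.1 × 2.205 = 11.2455
points = 11.2455 × 31 × 0.7 / 10.5

23.2407 points


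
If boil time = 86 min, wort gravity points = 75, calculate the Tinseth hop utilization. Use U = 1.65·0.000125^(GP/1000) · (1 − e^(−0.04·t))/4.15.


bigness = 1.65·0.000125^(75/1000) = 0.8409
boil_factor = (1 − e^(−0.04·86))/4.15 = 0.2332
U = 0.8409 · 0.2332

0.1961


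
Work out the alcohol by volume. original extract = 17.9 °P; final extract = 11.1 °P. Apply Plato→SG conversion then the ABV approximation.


SG = 259/(259 − P);  ABV = (OG − FG)·131.25
OG = 259/(259 − 17.9) = 1.0742
FG = 259/(259 − 11.1) = 1.0448
ABV = (1.0742 − 1.0448)·131.25

3.8675 % ABV


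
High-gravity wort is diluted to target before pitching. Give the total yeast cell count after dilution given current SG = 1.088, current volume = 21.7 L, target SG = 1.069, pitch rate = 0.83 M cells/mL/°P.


V_w = V·((SG_c−1)/(SG_t−1)−1);  °P = 259 − 259/SG_t;  cells = rate·(V+V_w)·°P
V_w = 21.7·((1.088−1)/(1.069−1)−1) = 5.9754
V_final = 21.7 + 5.9754 = 27.6754
°P = 259 − 259/1.069 = 16.7175
cells = 0.83·27.6754·16.7175

384.0100 billion cells


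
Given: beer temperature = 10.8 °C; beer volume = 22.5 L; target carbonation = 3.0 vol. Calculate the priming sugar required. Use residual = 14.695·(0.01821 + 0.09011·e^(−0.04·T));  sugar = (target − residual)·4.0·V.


residual = 14.695·(0.01821 + 0.09011·e^(−0.04·10.8)) = 1.1273
sugar = (3.0 − 1.1273)·4.0·22.5

168.5468 g


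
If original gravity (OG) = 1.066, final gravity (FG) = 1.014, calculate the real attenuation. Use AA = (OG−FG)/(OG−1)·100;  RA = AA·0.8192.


AA = (1.066 − 1.014)/(1.066 − 1)·100 = 78.7879
RA = 78.7879·0.8192

64.5430 %


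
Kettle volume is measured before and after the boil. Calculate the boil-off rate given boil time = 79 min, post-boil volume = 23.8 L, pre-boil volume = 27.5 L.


rate = (V_pre − V_post) / (t_min/60)
rate = (27.5 − 23.8) / (79/60)

2.8101 L/hr


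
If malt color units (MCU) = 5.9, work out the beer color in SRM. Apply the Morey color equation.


SRM = 1.4922 · MCU^0.6859
SRM = 1.4922 · 5.9^0.6859

5.0414 SRM


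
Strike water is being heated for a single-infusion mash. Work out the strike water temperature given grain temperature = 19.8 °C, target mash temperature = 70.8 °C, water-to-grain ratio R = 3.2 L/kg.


T_strike = (0.41/R)·(T_mash − T_grain) + T_mash
T_strike = (0.41/3.2)·(70.8 − 19.8) + 70.8

77.3344 °C


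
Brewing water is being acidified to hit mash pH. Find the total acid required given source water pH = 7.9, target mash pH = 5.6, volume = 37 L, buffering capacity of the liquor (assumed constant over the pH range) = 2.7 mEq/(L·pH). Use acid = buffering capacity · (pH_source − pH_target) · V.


acid = 2.7 · (7.9 − 5.6) · 37

229.7700 mEq


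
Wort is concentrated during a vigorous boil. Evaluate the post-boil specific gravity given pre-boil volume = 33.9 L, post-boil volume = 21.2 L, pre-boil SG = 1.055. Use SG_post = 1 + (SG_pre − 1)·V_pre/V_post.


pts_pre = (1.055 − 1)·1000 = 55.0000
pts_post = 55.0000·33.9/21.2 = 87.9481
SG_post = 1 + 87.9481/1000

1.0879


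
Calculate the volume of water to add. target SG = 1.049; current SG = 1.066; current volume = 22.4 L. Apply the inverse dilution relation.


V_water = V·((SG_curr − 1)/(SG_target − 1) − 1)
V_water = 22.4·((1.066 − 1)/(1.049 − 1) − 1)

7.7714 L


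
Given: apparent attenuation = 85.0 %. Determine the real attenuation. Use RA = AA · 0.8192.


RA = 85.0 · 0.8192

69.6320 %


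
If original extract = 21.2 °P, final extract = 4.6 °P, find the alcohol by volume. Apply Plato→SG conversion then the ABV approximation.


SG = 259/(259 − P);  ABV = (OG − FG)·131.25
OG = 259/(259 − 21.2) = 1.0892
FG = 259/(259 − 4.6) = 1.0181
ABV = (1.0892 − 1.0181)·131.25

9.3278 % ABV


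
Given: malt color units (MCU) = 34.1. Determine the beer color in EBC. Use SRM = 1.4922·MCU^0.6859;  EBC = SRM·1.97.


SRM = 1.4922·34.1^0.6859 = 16.7936
EBC = 16.7936·1.97

33.0834 EBC


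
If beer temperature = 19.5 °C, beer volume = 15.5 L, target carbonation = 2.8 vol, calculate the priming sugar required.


residual = 14.695·(0.01821 + 0.09011·e^(−0.04·T));  sugar = (target − residual)·4.0·V
residual = 14.695·(0.01821 + 0.09011·e^(−0.04·19.5)) = 0.8746
sugar = (2.8 − 0.8746)·4.0·15.5

119.3747 g


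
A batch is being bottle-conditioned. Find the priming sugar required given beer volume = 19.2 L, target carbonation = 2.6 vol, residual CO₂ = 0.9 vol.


sugar = (target − residual)·4.0·V
sugar = (2.6 − 0.9)·4.0·19.2

130.5600 g


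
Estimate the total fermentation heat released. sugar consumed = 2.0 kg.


Q = m_sugar · 590 kJ/kg
Q = 2.0 · 590

1180.0000 kJ


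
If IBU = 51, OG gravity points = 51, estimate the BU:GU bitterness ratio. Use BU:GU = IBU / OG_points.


BU:GU = 51 / 51

1.0000


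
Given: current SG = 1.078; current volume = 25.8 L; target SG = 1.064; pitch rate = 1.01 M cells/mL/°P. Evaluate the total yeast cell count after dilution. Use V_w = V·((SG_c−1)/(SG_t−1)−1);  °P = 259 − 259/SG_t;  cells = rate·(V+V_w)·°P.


V_w = 25.8·((1.078−1)/(1.064−1)−1) = 5.6437
V_final = 25.8 + 5.6437 = 31.4438
°P = 259 − 259/1.064 = 15.5789
cells = 1.01·31.4438·15.5789

494.7591 billion cells


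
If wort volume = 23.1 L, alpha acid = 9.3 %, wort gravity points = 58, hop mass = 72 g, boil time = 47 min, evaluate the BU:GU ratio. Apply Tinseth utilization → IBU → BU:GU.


U = 1.65·0.000125^(GP/1000)·(1−e^(−0.04t))/4.15;  IBU = (α/100)·m·U·1000/V;  BU:GU = IBU/GP
U = 1.65·0.000125^(58/1000)·(1−e^(−0.04·47))/4.15 = 0.2001
IBU = (9.3/100)·72·0.2001·1000/23.1 = 57.9901
BU:GU = 57.9901/58

0.9998


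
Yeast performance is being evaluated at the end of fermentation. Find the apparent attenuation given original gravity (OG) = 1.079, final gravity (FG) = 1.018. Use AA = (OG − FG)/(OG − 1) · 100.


AA = (1.079 − 1.018)/(1.079 − 1) · 100

77.2152 %


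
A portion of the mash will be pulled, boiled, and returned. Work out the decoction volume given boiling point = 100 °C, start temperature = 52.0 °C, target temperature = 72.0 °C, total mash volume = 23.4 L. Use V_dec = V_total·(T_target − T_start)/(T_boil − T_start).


V_dec = 23.4·(72.0 − 52.0)/(100 − 52.0)

9.7500 L


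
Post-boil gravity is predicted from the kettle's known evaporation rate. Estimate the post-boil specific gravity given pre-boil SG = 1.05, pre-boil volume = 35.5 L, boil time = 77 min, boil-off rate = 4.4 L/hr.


V_post = V_pre − rate·(t/60);  SG_post = 1 + (SG_pre−1)·V_pre/V_post
V_post = 35.5 − 4.4·(77/60) = 29.8533
SG_post = 1 + (1.05 − 1)·35.5/29.8533

1.0595


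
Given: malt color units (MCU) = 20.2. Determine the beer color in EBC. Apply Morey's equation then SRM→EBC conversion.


SRM = 1.4922·MCU^0.6859;  EBC = SRM·1.97
SRM = 1.4922·20.2^0.6859 = 11.7265
EBC = 11.7265·1.97

23.1012 EBC


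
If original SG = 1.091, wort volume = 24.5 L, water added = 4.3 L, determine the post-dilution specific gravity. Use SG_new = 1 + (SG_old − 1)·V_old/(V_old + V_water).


pts = (1.091 − 1)·1000·24.5/(24.5 + 4.3) = 77.4132
SG_new = 1 + 77.4132/1000

1.0774


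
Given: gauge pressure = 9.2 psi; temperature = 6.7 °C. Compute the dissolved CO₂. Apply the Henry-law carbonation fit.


vols = (P + 14.695)·(0.01821 + 0.09011·e^(−0.04·T))
vols = (9.2 + 14.695)·(0.01821 + 0.09011·e^(−0.04·6.7))

2.0821 volumes


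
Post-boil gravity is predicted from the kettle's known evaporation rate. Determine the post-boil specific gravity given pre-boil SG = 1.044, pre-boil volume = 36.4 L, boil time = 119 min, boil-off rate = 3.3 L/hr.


V_post = V_pre − rate·(t/60);  SG_post = 1 + (SG_pre−1)·V_pre/V_post
V_post = 36.4 − 3.3·(119/60) = 29.8550
SG_post = 1 + (1.044 − 1)·36.4/29.8550

1.0536


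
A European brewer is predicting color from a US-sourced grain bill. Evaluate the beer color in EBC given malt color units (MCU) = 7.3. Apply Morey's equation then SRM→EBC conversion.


SRM = 1.4922·MCU^0.6859;  EBC = SRM·1.97
SRM = 1.4922·7.3^0.6859 = 5.8342
EBC = 5.8342·1.97

11.4933 EBC


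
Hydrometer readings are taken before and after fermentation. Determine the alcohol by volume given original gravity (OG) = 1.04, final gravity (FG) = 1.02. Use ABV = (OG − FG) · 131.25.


ABV = (1.04 − 1.02) · 131.25

2.6250 % ABV


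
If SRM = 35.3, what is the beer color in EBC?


EBC = SRM · 1.97
EBC = 35.3 · 1.97

69.5410 EBC


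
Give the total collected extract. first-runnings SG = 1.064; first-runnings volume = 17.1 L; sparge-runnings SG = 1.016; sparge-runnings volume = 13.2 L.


total = Σ (SG_i − 1)·1000·V_i
first = (1.064 − 1)·1000·17.1 = 1094.4000
sparge = (1.016 − 1)·1000·13.2 = 211.2000
total = 1094.4000 + 211.2000

1305.6000 gravity·L


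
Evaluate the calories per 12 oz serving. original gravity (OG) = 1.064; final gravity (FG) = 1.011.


ABW = (OG−FG)·131.25·0.79/FG;  °P = 259 − 259/SG (for OG→OE and FG→AE);  RE = 0.1808·OE + 0.8192·AE;  Cal = (6.9·ABW + 4·(RE−0.1))·FG·3.55
ABW = (1.064 − 1.011)·131.25·0.79/1.011 = 5.4356
OE = 259 − 259/1.064 = 15.5789 °P
AE = 259 − 259/1.011 = 2.8180 °P
RE = 0.1808·15.5789 + 0.8192·2.8180 = 5.1252 °P
Cal = (6.9·5.4356 + 4·(5.1252−0.1))·1.011·3.55

206.7532 kcal


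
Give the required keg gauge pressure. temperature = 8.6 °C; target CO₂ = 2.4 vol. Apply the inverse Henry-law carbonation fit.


psi = vols/(0.01821 + 0.09011·e^(−0.04·T)) − 14.695
psi = 2.4/(0.01821 + 0.09011·e^(−0.04·8.6)) − 14.695

14.5406 psi


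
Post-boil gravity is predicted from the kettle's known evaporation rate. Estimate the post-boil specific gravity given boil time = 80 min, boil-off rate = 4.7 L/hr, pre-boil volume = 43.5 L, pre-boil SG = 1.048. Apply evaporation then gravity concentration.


V_post = V_pre − rate·(t/60);  SG_post = 1 + (SG_pre−1)·V_pre/V_post
V_post = 43.5 − 4.7·(80/60) = 37.2333
SG_post = 1 + (1.048 − 1)·43.5/37.2333

1.0561


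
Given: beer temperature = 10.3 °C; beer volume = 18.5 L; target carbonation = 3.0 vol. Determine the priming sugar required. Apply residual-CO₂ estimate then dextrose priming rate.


residual = 14.695·(0.01821 + 0.09011·e^(−0.04·T));  sugar = (target − residual)·4.0·V
residual = 14.695·(0.01821 + 0.09011·e^(−0.04·10.3)) = 1.1446
sugar = (3.0 − 1.1446)·4.0·18.5

137.2979 g


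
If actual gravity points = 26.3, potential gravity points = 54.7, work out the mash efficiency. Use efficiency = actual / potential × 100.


efficiency = 26.3 / 54.7 × 100

48.0804 %


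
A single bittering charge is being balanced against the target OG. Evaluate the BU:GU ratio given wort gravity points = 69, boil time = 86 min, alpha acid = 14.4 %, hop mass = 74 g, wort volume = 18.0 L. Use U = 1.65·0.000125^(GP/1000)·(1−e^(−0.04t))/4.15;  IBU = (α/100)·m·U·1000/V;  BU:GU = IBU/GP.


U = 1.65·0.000125^(69/1000)·(1−e^(−0.04·86))/4.15 = 0.2070
IBU = (14.4/100)·74·0.2070·1000/18.0 = 122.5436
BU:GU = 122.5436/69

1.7760


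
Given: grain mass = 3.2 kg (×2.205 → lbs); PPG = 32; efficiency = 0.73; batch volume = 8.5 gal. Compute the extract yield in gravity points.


points = lbs × PPG × eff / vol
lbs = 3.2 × 2.205 = 7.0560
points = 7.0560 × 32 × 0.73 / 8.5

19.3915 points


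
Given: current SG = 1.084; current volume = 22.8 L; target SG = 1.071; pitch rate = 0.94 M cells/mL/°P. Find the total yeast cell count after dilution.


V_w = V·((SG_c−1)/(SG_t−1)−1);  °P = 259 − 259/SG_t;  cells = rate·(V+V_w)·°P
V_w = 22.8·((1.084−1)/(1.071−1)−1) = 4.1746
V_final = 22.8 + 4.1746 = 26.9746
°P = 259 − 259/1.071 = 17.1699
cells = 0.94·26.9746·17.1699

435.3638 billion cells


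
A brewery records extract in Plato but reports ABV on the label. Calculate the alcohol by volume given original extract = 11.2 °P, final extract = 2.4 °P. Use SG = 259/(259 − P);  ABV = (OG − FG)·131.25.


OG = 259/(259 − 11.2) = 1.0452
FG = 259/(259 − 2.4) = 1.0094
ABV = (1.0452 − 1.0094)·131.25

4.7046 % ABV


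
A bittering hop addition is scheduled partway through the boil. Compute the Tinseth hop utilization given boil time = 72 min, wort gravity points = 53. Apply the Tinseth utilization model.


U = 1.65·0.000125^(GP/1000) · (1 − e^(−0.04·t))/4.15
bigness = 1.65·0.000125^(53/1000) = 1.0248
boil_factor = (1 − e^(−0.04·72))/4.15 = 0.2274
U = 1.0248 · 0.2274

0.2331


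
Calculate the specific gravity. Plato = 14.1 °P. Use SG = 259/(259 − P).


SG = 259/(259 − 14.1)

1.0576


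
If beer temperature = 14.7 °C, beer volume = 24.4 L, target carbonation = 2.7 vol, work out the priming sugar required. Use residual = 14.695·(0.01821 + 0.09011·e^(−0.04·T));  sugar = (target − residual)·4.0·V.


residual = 14.695·(0.01821 + 0.09011·e^(−0.04·14.7)) = 1.0031
sugar = (2.7 − 1.0031)·4.0·24.4

165.6187 g


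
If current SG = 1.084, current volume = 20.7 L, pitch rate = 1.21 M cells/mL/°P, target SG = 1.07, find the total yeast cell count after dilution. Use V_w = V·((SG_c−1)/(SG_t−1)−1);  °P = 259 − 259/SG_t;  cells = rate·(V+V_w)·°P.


V_w = 20.7·((1.084−1)/(1.07−1)−1) = 4.1400
V_final = 20.7 + 4.1400 = 24.8400
°P = 259 − 259/1.07 = 16.9439
cells = 1.21·24.8400·16.9439

509.2734 billion cells


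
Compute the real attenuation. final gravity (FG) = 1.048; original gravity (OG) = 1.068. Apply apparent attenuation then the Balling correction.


AA = (OG−FG)/(OG−1)·100;  RA = AA·0.8192
AA = (1.068 − 1.048)/(1.068 − 1)·100 = 29.4118
RA = 29.4118·0.8192

24.0941 %


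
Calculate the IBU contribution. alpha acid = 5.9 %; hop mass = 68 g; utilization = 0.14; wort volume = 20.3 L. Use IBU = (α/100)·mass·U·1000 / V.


IBU = (5.9/100)·68·0.14·1000 / 20.3

27.6690 IBU


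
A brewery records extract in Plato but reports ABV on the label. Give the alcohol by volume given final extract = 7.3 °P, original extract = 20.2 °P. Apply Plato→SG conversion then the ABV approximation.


SG = 259/(259 − P);  ABV = (OG − FG)·131.25
OG = 259/(259 − 20.2) = 1.0846
FG = 259/(259 − 7.3) = 1.0290
ABV = (1.0846 − 1.0290)·131.25

7.2958 % ABV


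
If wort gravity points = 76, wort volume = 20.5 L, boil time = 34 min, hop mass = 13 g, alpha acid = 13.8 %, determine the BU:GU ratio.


U = 1.65·0.000125^(GP/1000)·(1−e^(−0.04t))/4.15;  IBU = (α/100)·m·U·1000/V;  BU:GU = IBU/GP
U = 1.65·0.000125^(76/1000)·(1−e^(−0.04·34))/4.15 = 0.1493
IBU = (13.8/100)·13·0.1493·1000/20.5 = 13.0634
BU:GU = 13.0634/76

0.1719


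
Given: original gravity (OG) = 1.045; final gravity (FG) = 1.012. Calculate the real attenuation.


AA = (OG−FG)/(OG−1)·100;  RA = AA·0.8192
AA = (1.045 − 1.012)/(1.045 − 1)·100 = 73.3333
RA = 73.3333·0.8192

60.0747 %


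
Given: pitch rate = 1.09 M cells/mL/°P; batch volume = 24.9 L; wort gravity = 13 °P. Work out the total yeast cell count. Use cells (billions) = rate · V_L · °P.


cells = 1.09 · 24.9 · 13

352.8330 billion cells
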